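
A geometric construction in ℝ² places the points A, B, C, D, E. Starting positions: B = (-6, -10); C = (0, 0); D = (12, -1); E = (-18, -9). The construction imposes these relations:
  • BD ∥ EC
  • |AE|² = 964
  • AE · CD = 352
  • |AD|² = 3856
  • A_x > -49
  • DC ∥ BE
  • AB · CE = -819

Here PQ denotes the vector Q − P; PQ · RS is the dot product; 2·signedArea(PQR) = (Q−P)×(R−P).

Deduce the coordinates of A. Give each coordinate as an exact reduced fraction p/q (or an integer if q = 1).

1. A_x = -48  [AE · CD = 352 ∩ AB · CE = -819]
2. A_y = -17  [AE · CD = 352 ∩ AB · CE = -819]
   → A = (-48, -17)

A = (-48, -17)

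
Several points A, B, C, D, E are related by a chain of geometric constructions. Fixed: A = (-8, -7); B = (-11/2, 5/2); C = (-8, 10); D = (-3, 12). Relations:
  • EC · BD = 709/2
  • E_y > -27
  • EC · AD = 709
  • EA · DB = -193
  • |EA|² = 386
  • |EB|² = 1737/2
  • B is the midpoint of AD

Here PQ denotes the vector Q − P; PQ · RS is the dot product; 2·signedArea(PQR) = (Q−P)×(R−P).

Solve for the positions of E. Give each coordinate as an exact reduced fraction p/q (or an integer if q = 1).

E = (-13, -26)

1. E_x = -13  [line -5·x + -19·y + -559 = 0 ∩ |EB|² = 1737/2]
2. E_y = -26  [line -5·x + -19·y + -559 = 0 ∩ |EB|² = 1737/2]
   → E = (-13, -26)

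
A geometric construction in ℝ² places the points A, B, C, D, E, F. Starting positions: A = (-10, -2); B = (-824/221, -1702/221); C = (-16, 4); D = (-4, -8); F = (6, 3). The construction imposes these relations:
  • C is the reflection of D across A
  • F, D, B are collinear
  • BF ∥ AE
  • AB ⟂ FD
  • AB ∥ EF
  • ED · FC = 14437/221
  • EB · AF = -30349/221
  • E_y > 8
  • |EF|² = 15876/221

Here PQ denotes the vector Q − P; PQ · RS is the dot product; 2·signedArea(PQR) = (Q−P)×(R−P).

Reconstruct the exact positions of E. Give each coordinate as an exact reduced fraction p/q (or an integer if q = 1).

E = (-60/221, 1923/221)

1. E_x = -60/221  [AB ∥ EF ∩ BF ∥ AE]
2. E_y = 1923/221  [AB ∥ EF ∩ BF ∥ AE]
   → E = (-60/221, 1923/221)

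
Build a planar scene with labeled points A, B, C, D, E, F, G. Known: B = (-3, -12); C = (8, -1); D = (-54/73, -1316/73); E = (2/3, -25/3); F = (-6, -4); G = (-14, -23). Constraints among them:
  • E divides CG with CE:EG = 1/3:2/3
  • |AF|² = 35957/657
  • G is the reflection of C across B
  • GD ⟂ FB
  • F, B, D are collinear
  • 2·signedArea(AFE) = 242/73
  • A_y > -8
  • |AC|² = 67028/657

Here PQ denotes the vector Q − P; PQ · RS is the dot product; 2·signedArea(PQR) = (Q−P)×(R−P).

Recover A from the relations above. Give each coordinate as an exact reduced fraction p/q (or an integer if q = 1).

A = (92/219, -1681/219)

1. A_x = 92/219  [line 13/3·x + 20/3·y + 10808/219 = 0 ∩ |AC|² = 67028/657]
2. A_y = -1681/219  [line 13/3·x + 20/3·y + 10808/219 = 0 ∩ |AC|² = 67028/657]
   → A = (92/219, -1681/219)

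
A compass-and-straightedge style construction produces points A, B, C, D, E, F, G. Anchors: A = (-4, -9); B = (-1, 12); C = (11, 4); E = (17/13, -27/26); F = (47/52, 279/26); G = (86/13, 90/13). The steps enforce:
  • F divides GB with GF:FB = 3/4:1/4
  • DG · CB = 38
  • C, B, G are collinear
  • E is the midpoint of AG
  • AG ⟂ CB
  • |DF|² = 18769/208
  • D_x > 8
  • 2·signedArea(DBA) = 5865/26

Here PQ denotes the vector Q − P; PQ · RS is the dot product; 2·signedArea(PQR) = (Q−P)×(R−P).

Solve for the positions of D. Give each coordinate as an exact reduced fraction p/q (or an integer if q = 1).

D = (229/26, 71/13)

1. D_x = 229/26  [DG · CB = 38 ∩ 2·signedArea(DBA) = 5865/26]
2. D_y = 71/13  [DG · CB = 38 ∩ 2·signedArea(DBA) = 5865/26]
   → D = (229/26, 71/13)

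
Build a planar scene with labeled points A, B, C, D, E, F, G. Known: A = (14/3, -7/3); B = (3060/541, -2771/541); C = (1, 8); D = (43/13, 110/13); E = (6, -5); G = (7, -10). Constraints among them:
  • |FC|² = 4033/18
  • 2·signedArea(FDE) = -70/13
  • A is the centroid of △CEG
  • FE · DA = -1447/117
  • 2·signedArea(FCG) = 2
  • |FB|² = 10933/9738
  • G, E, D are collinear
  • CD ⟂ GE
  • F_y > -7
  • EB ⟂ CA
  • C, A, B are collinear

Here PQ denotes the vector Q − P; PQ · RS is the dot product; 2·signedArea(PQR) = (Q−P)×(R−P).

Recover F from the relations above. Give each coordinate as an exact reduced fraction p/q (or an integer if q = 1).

F = (35/6, -37/6)

1. F_x = 35/6  [2·signedArea(FDE) = -70/13 ∩ 2·signedArea(FCG) = 2]
2. F_y = -37/6  [2·signedArea(FDE) = -70/13 ∩ 2·signedArea(FCG) = 2]
   → F = (35/6, -37/6)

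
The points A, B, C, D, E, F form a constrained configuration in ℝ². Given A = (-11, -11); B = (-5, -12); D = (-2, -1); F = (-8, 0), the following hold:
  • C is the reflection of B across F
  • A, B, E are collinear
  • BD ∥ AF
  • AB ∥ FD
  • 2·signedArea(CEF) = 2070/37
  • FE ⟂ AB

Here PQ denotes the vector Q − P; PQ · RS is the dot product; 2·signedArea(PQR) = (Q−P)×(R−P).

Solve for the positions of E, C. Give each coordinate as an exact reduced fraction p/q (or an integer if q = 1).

1. E_x = -365/37  [A, B, E are collinear ∩ FE ⟂ AB]
2. E_y = -414/37  [A, B, E are collinear ∩ FE ⟂ AB]
   → E = (-365/37, -414/37)
3. C_x = -11  [C is the reflection of B across F]
4. C_y = 12  [C is the reflection of B across F]
   → C = (-11, 12)

C = (-11, 12)
E = (-365/37, -414/37)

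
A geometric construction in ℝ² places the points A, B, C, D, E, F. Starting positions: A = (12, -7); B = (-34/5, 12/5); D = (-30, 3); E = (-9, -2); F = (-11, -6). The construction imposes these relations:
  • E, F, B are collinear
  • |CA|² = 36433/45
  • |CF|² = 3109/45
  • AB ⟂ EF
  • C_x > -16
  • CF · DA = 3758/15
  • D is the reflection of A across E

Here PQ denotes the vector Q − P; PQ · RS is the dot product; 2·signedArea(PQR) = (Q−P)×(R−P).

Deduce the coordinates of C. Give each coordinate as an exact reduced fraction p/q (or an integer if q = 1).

C = (-229/15, 17/15)

1. C_x = -229/15  [line -42·x + 10·y + -9788/15 = 0 ∩ |CA|² = 36433/45]
2. C_y = 17/15  [line -42·x + 10·y + -9788/15 = 0 ∩ |CA|² = 36433/45]
   → C = (-229/15, 17/15)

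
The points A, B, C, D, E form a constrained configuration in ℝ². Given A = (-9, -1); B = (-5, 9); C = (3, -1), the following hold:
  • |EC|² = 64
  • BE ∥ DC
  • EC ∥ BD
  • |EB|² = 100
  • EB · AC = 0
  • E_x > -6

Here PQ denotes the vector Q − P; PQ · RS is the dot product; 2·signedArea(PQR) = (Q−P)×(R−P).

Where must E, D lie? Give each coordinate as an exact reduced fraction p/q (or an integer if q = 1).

D = (3, 9)
E = (-5, -1)

1. E_x = -5  [EB · AC = 0]
2. E_y = -1  [|EC|² = 64]
   → E = (-5, -1)
3. D_x = 3  [BE ∥ DC ∩ EC ∥ BD]
4. D_y = 9  [BE ∥ DC ∩ EC ∥ BD]
   → D = (3, 9)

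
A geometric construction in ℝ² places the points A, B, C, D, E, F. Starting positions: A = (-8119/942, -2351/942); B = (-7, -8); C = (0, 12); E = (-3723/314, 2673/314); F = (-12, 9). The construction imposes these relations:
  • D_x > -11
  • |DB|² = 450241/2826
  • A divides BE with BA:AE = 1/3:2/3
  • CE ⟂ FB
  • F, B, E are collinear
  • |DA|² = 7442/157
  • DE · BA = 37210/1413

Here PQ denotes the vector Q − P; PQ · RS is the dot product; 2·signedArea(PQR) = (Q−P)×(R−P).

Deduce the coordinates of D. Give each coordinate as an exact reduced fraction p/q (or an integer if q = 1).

1. D_x = -9949/942  [line 1525/942·x + -5185/942·y + 56120/1413 = 0 ∩ |DA|² = 7442/157]
2. D_y = 3871/942  [line 1525/942·x + -5185/942·y + 56120/1413 = 0 ∩ |DA|² = 7442/157]
   → D = (-9949/942, 3871/942)

D = (-9949/942, 3871/942)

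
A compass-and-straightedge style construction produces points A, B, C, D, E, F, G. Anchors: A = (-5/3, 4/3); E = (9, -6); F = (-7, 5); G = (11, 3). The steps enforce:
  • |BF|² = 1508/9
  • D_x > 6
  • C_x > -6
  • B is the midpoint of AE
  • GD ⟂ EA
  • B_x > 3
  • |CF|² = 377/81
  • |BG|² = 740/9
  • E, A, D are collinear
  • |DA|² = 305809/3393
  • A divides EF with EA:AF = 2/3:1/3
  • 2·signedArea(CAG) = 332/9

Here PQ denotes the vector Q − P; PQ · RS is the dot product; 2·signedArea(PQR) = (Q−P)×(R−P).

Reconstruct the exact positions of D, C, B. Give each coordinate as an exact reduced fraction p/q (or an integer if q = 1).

B = (11/3, -7/3)
C = (-47/9, 34/9)
D = (2321/377, -1525/377)

1. D_x = 2321/377  [E, A, D are collinear ∩ GD ⟂ EA]
2. D_y = -1525/377  [E, A, D are collinear ∩ GD ⟂ EA]
   → D = (2321/377, -1525/377)
3. C_x = -47/9  [line -5/3·x + 38/3·y + -509/9 = 0 ∩ |CF|² = 377/81]
4. C_y = 34/9  [line -5/3·x + 38/3·y + -509/9 = 0 ∩ |CF|² = 377/81]
   → C = (-47/9, 34/9)
5. B_x = 11/3  [B is the midpoint of AE]
6. B_y = -7/3  [B is the midpoint of AE]
   → B = (11/3, -7/3)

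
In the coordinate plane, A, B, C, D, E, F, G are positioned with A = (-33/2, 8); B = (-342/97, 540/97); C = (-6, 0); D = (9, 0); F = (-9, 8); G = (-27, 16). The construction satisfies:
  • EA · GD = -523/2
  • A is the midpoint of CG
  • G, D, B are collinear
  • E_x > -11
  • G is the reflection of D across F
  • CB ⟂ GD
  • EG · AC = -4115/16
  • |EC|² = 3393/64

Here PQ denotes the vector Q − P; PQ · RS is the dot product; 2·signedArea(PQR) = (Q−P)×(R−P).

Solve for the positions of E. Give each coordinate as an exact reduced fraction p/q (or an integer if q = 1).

E = (-81/8, 6)

1. E_x = -81/8  [EG · AC = -4115/16 ∩ EA · GD = -523/2]
2. E_y = 6  [EG · AC = -4115/16 ∩ EA · GD = -523/2]
   → E = (-81/8, 6)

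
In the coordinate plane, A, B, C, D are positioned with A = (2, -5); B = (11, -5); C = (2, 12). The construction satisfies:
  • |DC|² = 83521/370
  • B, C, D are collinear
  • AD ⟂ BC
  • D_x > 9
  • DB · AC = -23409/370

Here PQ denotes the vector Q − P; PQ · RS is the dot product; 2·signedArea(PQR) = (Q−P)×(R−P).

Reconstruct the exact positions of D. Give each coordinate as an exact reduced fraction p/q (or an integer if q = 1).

D = (3341/370, -473/370)

1. D_x = 3341/370  [B, C, D are collinear ∩ AD ⟂ BC]
2. D_y = -473/370  [B, C, D are collinear ∩ AD ⟂ BC]
   → D = (3341/370, -473/370)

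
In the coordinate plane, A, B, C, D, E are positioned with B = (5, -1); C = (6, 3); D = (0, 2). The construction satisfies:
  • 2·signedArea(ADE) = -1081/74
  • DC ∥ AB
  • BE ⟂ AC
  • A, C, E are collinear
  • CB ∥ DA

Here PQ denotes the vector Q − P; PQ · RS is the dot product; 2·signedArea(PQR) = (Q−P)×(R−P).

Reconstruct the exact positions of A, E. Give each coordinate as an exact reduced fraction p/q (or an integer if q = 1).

A = (-1, -2)
E = (255/74, 87/74)

1. A_x = -1  [DC ∥ AB ∩ CB ∥ DA]
2. A_y = -2  [DC ∥ AB ∩ CB ∥ DA]
   → A = (-1, -2)
3. E_x = 255/74  [A, C, E are collinear ∩ BE ⟂ AC]
4. E_y = 87/74  [A, C, E are collinear ∩ BE ⟂ AC]
   → E = (255/74, 87/74)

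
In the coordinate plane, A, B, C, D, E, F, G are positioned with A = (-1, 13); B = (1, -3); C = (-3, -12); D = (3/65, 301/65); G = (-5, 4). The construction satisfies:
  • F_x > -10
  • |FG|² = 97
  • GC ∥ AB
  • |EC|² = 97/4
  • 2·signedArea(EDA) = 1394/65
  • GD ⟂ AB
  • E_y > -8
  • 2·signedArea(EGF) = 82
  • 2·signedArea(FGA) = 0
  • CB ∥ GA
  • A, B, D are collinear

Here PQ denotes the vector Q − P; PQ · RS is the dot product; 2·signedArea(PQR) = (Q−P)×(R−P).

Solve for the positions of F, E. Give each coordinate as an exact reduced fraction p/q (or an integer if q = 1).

E = (-1, -15/2)
F = (-9, -5)

1. E_x = -1  [line -544/65·x + -68/65·y + -1054/65 = 0 ∩ |EC|² = 97/4]
2. E_y = -15/2  [line -544/65·x + -68/65·y + -1054/65 = 0 ∩ |EC|² = 97/4]
   → E = (-1, -15/2)
3. F_x = -9  [2·signedArea(FGA) = 0 ∩ 2·signedArea(EGF) = 82]
4. F_y = -5  [2·signedArea(FGA) = 0 ∩ 2·signedArea(EGF) = 82]
   → F = (-9, -5)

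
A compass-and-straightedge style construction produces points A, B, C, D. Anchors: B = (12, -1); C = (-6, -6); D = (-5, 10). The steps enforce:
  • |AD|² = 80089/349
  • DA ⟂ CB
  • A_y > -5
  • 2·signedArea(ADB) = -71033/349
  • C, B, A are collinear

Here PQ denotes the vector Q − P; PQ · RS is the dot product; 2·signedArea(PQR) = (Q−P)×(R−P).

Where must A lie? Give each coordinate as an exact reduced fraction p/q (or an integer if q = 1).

1. A_x = -330/349  [C, B, A are collinear ∩ DA ⟂ CB]
2. A_y = -1604/349  [C, B, A are collinear ∩ DA ⟂ CB]
   → A = (-330/349, -1604/349)

A = (-330/349, -1604/349)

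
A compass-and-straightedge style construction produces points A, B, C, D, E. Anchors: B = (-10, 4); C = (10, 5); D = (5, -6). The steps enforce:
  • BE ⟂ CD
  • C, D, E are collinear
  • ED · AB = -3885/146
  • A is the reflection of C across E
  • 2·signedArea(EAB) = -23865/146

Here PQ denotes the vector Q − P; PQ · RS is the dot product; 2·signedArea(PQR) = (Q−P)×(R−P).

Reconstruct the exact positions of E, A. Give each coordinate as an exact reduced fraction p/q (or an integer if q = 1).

A = (175/73, -856/73)
E = (905/146, -491/146)

1. E_x = 905/146  [C, D, E are collinear ∩ BE ⟂ CD]
2. E_y = -491/146  [C, D, E are collinear ∩ BE ⟂ CD]
   → E = (905/146, -491/146)
3. A_x = 175/73  [A is the reflection of C across E]
4. A_y = -856/73  [A is the reflection of C across E]
   → A = (175/73, -856/73)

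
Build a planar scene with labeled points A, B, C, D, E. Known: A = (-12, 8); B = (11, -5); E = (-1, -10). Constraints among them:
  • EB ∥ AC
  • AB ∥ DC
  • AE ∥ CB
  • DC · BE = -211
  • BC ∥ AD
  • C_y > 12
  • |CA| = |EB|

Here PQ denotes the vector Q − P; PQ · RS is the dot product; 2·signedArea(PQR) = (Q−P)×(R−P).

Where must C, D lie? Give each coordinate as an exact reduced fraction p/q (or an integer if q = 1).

1. C_x = 0  [AE ∥ CB ∩ EB ∥ AC]
2. C_y = 13  [AE ∥ CB ∩ EB ∥ AC]
   → C = (0, 13)
3. D_x = -23  [AB ∥ DC ∩ BC ∥ AD]
4. D_y = 26  [AB ∥ DC ∩ BC ∥ AD]
   → D = (-23, 26)

C = (0, 13)
D = (-23, 26)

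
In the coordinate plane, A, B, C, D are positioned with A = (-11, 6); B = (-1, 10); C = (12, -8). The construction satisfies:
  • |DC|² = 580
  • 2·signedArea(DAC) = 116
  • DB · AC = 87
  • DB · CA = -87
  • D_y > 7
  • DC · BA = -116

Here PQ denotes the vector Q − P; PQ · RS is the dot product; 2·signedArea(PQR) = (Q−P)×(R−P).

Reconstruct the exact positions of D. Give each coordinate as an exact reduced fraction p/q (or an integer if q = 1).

D = (-6, 8)

1. D_x = -6  [DB · AC = 87 ∩ 2·signedArea(DAC) = 116]
2. D_y = 8  [DB · AC = 87 ∩ 2·signedArea(DAC) = 116]
   → D = (-6, 8)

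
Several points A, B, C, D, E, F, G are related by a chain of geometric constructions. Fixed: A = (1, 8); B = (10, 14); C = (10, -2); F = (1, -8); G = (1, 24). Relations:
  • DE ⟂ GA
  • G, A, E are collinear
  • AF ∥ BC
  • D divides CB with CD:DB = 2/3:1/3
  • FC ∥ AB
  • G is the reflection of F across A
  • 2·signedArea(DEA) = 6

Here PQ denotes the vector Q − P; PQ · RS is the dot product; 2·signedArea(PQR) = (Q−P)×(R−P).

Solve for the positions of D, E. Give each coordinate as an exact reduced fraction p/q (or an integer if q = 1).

1. D_x = 10  [D divides CB with CD:DB = 2/3:1/3]
2. D_y = 26/3  [D divides CB with CD:DB = 2/3:1/3]
   → D = (10, 26/3)
3. E_x = 1  [G, A, E are collinear ∩ DE ⟂ GA]
4. E_y = 26/3  [G, A, E are collinear ∩ DE ⟂ GA]
   → E = (1, 26/3)

D = (10, 26/3)
E = (1, 26/3)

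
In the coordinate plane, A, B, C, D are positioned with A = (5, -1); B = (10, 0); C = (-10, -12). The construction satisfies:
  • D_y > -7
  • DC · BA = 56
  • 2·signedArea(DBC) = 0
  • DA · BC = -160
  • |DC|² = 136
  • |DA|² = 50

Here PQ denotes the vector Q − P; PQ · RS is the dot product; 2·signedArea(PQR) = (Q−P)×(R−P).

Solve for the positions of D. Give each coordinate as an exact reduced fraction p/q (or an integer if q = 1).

D = (0, -6)

1. D_x = 0  [2·signedArea(DBC) = 0 ∩ DA · BC = -160]
2. D_y = -6  [2·signedArea(DBC) = 0 ∩ DA · BC = -160]
   → D = (0, -6)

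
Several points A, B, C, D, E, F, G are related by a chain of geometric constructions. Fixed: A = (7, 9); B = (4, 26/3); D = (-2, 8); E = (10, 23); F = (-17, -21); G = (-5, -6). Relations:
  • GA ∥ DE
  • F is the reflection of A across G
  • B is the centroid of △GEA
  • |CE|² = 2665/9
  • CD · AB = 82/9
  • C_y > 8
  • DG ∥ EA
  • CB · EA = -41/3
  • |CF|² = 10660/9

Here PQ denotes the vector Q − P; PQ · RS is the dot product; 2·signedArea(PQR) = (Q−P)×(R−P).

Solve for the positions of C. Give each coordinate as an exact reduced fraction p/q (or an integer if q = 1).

1. C_x = 1  [CB · EA = -41/3 ∩ CD · AB = 82/9]
2. C_y = 25/3  [CB · EA = -41/3 ∩ CD · AB = 82/9]
   → C = (1, 25/3)

C = (1, 25/3)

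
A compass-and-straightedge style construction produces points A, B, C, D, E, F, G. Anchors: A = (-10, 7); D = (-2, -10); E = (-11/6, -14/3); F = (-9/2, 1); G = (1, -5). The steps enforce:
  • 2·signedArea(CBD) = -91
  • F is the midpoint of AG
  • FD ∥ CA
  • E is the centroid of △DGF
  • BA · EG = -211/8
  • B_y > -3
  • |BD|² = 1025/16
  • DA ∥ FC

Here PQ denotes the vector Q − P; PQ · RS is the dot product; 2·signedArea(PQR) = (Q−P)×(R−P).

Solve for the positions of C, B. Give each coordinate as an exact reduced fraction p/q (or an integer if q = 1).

1. C_x = -25/2  [FD ∥ CA ∩ DA ∥ FC]
2. C_y = 18  [FD ∥ CA ∩ DA ∥ FC]
   → C = (-25/2, 18)
3. B_x = -7/4  [BA · EG = -211/8 ∩ 2·signedArea(CBD) = -91]
4. B_y = -2  [BA · EG = -211/8 ∩ 2·signedArea(CBD) = -91]
   → B = (-7/4, -2)

B = (-7/4, -2)
C = (-25/2, 18)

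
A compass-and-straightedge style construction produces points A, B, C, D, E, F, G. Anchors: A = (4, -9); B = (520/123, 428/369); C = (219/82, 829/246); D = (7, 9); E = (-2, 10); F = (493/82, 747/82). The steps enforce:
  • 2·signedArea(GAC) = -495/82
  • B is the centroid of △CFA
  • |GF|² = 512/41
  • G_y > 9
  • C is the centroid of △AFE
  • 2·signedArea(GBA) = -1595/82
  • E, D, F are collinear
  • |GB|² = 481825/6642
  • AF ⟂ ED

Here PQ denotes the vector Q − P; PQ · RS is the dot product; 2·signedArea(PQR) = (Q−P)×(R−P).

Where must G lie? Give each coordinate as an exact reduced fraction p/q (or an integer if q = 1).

G = (5/2, 19/2)

1. G_x = 5/2  [2·signedArea(GAC) = -495/82 ∩ 2·signedArea(GBA) = -1595/82]
2. G_y = 19/2  [2·signedArea(GAC) = -495/82 ∩ 2·signedArea(GBA) = -1595/82]
   → G = (5/2, 19/2)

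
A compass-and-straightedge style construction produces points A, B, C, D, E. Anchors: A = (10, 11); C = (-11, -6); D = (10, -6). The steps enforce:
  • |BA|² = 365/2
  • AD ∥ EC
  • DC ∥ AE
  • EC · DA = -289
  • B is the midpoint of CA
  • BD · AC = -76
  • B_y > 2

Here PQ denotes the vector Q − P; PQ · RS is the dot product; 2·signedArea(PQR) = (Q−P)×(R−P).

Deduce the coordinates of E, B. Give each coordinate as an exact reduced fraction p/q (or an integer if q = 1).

1. E_x = -11  [AD ∥ EC ∩ DC ∥ AE]
2. E_y = 11  [AD ∥ EC ∩ DC ∥ AE]
   → E = (-11, 11)
3. B_x = -1/2  [B is the midpoint of CA]
4. B_y = 5/2  [B is the midpoint of CA]
   → B = (-1/2, 5/2)

B = (-1/2, 5/2)
E = (-11, 11)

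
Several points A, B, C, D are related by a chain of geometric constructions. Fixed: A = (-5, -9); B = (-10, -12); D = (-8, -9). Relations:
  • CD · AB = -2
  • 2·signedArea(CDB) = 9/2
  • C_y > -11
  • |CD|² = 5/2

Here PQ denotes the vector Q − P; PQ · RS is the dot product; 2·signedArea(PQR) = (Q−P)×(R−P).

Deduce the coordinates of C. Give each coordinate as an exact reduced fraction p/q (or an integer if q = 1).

C = (-15/2, -21/2)

1. C_x = -15/2  [2·signedArea(CDB) = 9/2 ∩ CD · AB = -2]
2. C_y = -21/2  [2·signedArea(CDB) = 9/2 ∩ CD · AB = -2]
   → C = (-15/2, -21/2)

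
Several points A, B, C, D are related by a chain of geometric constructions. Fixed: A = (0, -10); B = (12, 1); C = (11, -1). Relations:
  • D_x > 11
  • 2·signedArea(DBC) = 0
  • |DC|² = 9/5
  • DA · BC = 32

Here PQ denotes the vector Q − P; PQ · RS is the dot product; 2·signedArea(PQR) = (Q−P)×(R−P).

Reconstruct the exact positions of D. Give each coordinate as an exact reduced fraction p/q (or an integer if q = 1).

D = (58/5, 1/5)

1. D_x = 58/5  [2·signedArea(DBC) = 0 ∩ DA · BC = 32]
2. D_y = 1/5  [2·signedArea(DBC) = 0 ∩ DA · BC = 32]
   → D = (58/5, 1/5)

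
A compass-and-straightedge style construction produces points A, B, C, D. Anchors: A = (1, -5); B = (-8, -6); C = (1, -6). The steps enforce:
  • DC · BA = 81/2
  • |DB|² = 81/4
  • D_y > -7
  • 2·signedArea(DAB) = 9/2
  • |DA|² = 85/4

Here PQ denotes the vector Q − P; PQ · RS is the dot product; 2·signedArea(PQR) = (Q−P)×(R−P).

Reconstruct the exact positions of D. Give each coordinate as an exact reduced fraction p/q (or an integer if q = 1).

D = (-7/2, -6)

1. D_x = -7/2  [2·signedArea(DAB) = 9/2 ∩ DC · BA = 81/2]
2. D_y = -6  [2·signedArea(DAB) = 9/2 ∩ DC · BA = 81/2]
   → D = (-7/2, -6)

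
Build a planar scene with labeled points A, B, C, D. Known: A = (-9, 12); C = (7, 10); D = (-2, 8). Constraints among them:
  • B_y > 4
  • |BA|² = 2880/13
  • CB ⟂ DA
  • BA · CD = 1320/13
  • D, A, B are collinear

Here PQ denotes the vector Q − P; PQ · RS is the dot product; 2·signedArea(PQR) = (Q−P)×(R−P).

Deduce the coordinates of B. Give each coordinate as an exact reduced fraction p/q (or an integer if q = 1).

B = (51/13, 60/13)

1. B_x = 51/13  [D, A, B are collinear ∩ CB ⟂ DA]
2. B_y = 60/13  [D, A, B are collinear ∩ CB ⟂ DA]
   → B = (51/13, 60/13)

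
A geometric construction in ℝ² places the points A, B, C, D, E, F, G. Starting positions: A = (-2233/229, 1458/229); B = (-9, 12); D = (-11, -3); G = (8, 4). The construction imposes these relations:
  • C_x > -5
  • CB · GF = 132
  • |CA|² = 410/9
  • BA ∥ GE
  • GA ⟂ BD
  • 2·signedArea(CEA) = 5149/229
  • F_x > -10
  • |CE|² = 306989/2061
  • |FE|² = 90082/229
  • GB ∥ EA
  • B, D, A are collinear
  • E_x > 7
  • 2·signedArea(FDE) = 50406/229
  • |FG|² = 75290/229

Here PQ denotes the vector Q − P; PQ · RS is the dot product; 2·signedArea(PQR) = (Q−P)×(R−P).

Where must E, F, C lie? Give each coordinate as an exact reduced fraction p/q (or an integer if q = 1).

C = (-2920/687, 1687/687)
E = (1660/229, -374/229)
F = (-2147/229, 2103/229)

1. E_x = 1660/229  [GB ∥ EA ∩ BA ∥ GE]
2. E_y = -374/229  [GB ∥ EA ∩ BA ∥ GE]
   → E = (1660/229, -374/229)
3. C_x = -2920/687  [line -8·x + -17·y + 1773/229 = 0 ∩ |CA|² = 410/9]
4. C_y = 1687/687  [line -8·x + -17·y + 1773/229 = 0 ∩ |CA|² = 410/9]
   → C = (-2920/687, 1687/687)
5. F_x = -2147/229  [2·signedArea(FDE) = 50406/229 ∩ CB · GF = 132]
6. F_y = 2103/229  [2·signedArea(FDE) = 50406/229 ∩ CB · GF = 132]
   → F = (-2147/229, 2103/229)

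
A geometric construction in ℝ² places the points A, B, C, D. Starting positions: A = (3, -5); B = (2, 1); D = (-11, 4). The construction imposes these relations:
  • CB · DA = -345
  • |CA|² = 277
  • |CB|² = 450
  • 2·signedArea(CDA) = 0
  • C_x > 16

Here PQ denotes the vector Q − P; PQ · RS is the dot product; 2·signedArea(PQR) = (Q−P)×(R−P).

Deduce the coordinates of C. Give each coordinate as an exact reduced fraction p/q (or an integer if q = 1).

1. C_x = 17  [2·signedArea(CDA) = 0 ∩ CB · DA = -345]
2. C_y = -14  [2·signedArea(CDA) = 0 ∩ CB · DA = -345]
   → C = (17, -14)

C = (17, -14)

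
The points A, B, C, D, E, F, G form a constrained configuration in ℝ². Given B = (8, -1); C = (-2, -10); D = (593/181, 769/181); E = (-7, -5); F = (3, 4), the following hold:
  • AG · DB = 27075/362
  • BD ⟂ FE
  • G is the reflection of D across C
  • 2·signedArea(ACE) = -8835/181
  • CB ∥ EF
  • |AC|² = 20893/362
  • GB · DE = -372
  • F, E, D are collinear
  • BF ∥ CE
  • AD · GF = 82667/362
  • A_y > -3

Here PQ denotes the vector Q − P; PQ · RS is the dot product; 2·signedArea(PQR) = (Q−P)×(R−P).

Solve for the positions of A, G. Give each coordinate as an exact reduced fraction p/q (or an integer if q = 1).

1. A_x = 231/362  [line -5·x + -5·y + -2025/181 = 0 ∩ |AC|² = 20893/362]
2. A_y = -1041/362  [line -5·x + -5·y + -2025/181 = 0 ∩ |AC|² = 20893/362]
   → A = (231/362, -1041/362)
3. G_x = -1317/181  [AG · DB = 27075/362 ∩ G is the reflection of D across C]
4. G_y = -4389/181  [AG · DB = 27075/362 ∩ G is the reflection of D across C]
   → G = (-1317/181, -4389/181)

A = (231/362, -1041/362)
G = (-1317/181, -4389/181)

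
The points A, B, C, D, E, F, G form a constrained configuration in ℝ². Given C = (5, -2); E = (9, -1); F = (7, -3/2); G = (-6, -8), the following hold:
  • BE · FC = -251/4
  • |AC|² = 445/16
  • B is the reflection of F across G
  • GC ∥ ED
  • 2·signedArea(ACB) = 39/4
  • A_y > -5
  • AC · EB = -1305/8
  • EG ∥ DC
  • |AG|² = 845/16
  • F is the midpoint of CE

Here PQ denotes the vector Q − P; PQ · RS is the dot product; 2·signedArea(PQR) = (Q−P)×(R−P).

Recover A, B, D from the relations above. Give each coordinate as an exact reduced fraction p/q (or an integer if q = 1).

A = (1/2, -19/4)
B = (-19, -29/2)
D = (20, 5)

1. B_x = -19  [B is the reflection of F across G]
2. B_y = -29/2  [B is the reflection of F across G]
   → B = (-19, -29/2)
3. D_x = 20  [EG ∥ DC ∩ GC ∥ ED]
4. D_y = 5  [EG ∥ DC ∩ GC ∥ ED]
   → D = (20, 5)
5. A_x = 1/2  [2·signedArea(ACB) = 39/4 ∩ AC · EB = -1305/8]
6. A_y = -19/4  [2·signedArea(ACB) = 39/4 ∩ AC · EB = -1305/8]
   → A = (1/2, -19/4)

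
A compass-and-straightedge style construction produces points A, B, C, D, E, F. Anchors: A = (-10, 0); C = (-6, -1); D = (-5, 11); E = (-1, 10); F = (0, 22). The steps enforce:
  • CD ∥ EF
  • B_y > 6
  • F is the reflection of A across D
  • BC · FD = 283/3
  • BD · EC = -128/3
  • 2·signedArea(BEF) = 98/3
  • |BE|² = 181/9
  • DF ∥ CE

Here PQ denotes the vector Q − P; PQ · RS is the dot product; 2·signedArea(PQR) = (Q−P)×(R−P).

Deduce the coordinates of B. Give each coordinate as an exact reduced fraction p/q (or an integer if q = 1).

B = (-4, 20/3)

1. B_x = -4  [BC · FD = 283/3 ∩ 2·signedArea(BEF) = 98/3]
2. B_y = 20/3  [BC · FD = 283/3 ∩ 2·signedArea(BEF) = 98/3]
   → B = (-4, 20/3)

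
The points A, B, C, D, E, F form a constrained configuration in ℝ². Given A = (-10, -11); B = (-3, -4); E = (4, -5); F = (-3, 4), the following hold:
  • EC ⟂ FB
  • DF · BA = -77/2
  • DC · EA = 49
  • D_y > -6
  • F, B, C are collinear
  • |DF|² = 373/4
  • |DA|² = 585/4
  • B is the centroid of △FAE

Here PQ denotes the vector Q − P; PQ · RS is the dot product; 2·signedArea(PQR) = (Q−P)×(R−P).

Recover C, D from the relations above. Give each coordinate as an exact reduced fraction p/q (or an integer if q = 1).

1. C_x = -3  [F, B, C are collinear ∩ EC ⟂ FB]
2. C_y = -5  [F, B, C are collinear ∩ EC ⟂ FB]
   → C = (-3, -5)
3. D_x = 1/2  [DC · EA = 49 ∩ DF · BA = -77/2]
4. D_y = -5  [DC · EA = 49 ∩ DF · BA = -77/2]
   → D = (1/2, -5)

C = (-3, -5)
D = (1/2, -5)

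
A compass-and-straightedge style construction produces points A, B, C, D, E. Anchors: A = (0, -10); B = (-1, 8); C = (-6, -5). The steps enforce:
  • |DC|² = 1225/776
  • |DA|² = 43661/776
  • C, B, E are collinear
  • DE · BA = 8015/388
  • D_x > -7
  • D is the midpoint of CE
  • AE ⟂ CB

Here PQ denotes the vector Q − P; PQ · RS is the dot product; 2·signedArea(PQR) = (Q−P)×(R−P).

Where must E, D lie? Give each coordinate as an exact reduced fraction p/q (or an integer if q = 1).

D = (-2503/388, -2395/388)
E = (-1339/194, -1425/194)

1. E_x = -1339/194  [C, B, E are collinear ∩ AE ⟂ CB]
2. E_y = -1425/194  [C, B, E are collinear ∩ AE ⟂ CB]
   → E = (-1339/194, -1425/194)
3. D_x = -2503/388  [D is the midpoint of CE]
4. D_y = -2395/388  [D is the midpoint of CE]
   → D = (-2503/388, -2395/388)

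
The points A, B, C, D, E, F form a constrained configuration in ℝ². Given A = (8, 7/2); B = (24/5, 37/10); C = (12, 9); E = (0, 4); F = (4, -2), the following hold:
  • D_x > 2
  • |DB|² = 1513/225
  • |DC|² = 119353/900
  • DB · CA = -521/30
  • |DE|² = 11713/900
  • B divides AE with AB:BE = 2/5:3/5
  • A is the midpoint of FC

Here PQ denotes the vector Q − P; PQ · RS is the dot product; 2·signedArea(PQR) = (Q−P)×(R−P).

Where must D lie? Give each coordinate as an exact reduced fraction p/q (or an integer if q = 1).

D = (44/15, 19/10)

1. D_x = 44/15  [line 4·x + 11/2·y + -1331/60 = 0 ∩ |DE|² = 11713/900]
2. D_y = 19/10  [line 4·x + 11/2·y + -1331/60 = 0 ∩ |DE|² = 11713/900]
   → D = (44/15, 19/10)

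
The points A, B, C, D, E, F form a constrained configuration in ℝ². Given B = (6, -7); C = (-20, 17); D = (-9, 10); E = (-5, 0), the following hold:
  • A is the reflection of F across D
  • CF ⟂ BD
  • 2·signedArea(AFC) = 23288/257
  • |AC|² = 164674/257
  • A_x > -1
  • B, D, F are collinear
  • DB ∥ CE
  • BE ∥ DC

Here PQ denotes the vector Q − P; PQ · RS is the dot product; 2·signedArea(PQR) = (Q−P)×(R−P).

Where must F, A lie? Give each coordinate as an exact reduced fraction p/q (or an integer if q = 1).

1. F_x = -4443/257  [B, D, F are collinear ∩ CF ⟂ BD]
2. F_y = 4984/257  [B, D, F are collinear ∩ CF ⟂ BD]
   → F = (-4443/257, 4984/257)
3. A_x = -183/257  [A is the reflection of F across D]
4. A_y = 156/257  [A is the reflection of F across D]
   → A = (-183/257, 156/257)

A = (-183/257, 156/257)
F = (-4443/257, 4984/257)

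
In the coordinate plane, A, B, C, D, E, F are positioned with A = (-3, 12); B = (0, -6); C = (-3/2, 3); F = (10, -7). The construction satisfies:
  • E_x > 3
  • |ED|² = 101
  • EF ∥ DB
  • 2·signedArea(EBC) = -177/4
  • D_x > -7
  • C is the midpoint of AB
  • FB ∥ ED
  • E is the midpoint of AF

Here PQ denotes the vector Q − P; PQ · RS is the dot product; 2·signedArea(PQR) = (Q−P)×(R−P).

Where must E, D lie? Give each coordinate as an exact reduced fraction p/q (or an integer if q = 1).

1. E_x = 7/2  [E is the midpoint of AF]
2. E_y = 5/2  [E is the midpoint of AF]
   → E = (7/2, 5/2)
3. D_x = -13/2  [EF ∥ DB ∩ FB ∥ ED]
4. D_y = 7/2  [EF ∥ DB ∩ FB ∥ ED]
   → D = (-13/2, 7/2)

D = (-13/2, 7/2)
E = (7/2, 5/2)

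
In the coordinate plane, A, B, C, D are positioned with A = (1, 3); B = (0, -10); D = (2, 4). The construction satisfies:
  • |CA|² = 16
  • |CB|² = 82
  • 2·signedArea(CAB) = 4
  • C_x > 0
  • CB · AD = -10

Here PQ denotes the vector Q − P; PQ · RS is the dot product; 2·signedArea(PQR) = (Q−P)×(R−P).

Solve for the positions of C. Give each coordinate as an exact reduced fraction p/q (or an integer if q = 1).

C = (1, -1)

1. C_x = 1  [2·signedArea(CAB) = 4 ∩ CB · AD = -10]
2. C_y = -1  [2·signedArea(CAB) = 4 ∩ CB · AD = -10]
   → C = (1, -1)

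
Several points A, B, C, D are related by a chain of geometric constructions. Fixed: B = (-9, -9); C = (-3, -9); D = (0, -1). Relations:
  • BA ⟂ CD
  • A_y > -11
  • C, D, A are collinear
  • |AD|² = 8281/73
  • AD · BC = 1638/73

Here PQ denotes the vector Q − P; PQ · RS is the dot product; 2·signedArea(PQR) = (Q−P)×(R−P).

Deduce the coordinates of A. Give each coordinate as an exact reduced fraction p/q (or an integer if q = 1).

A = (-273/73, -801/73)

1. A_x = -273/73  [C, D, A are collinear ∩ BA ⟂ CD]
2. A_y = -801/73  [C, D, A are collinear ∩ BA ⟂ CD]
   → A = (-273/73, -801/73)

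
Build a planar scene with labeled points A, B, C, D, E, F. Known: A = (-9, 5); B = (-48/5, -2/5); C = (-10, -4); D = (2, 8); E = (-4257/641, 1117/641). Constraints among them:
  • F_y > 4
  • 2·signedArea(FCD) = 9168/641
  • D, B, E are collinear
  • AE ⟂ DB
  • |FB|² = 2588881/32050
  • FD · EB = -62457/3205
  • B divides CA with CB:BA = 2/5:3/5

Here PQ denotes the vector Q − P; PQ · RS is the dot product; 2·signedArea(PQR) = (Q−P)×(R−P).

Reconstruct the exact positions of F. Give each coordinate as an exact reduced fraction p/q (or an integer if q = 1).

1. F_x = -2975/1282  [FD · EB = -62457/3205 ∩ 2·signedArea(FCD) = 9168/641]
2. F_y = 6245/1282  [FD · EB = -62457/3205 ∩ 2·signedArea(FCD) = 9168/641]
   → F = (-2975/1282, 6245/1282)

F = (-2975/1282, 6245/1282)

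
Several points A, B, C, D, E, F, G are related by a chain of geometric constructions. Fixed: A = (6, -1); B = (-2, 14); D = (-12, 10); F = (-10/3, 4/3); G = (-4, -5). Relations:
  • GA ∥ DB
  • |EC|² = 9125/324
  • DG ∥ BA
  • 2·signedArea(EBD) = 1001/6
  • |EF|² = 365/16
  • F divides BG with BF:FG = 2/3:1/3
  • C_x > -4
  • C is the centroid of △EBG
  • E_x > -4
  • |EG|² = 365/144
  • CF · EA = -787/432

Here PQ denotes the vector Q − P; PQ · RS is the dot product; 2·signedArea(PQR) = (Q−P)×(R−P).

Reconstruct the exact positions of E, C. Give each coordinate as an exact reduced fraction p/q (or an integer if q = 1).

C = (-59/18, 67/36)
E = (-23/6, -41/12)

1. E_x = -23/6  [line 4·x + -10·y + -113/6 = 0 ∩ |EG|² = 365/144]
2. E_y = -41/12  [line 4·x + -10·y + -113/6 = 0 ∩ |EG|² = 365/144]
   → E = (-23/6, -41/12)
3. C_x = -59/18  [C is the centroid of △EBG]
4. C_y = 67/36  [C is the centroid of △EBG]
   → C = (-59/18, 67/36)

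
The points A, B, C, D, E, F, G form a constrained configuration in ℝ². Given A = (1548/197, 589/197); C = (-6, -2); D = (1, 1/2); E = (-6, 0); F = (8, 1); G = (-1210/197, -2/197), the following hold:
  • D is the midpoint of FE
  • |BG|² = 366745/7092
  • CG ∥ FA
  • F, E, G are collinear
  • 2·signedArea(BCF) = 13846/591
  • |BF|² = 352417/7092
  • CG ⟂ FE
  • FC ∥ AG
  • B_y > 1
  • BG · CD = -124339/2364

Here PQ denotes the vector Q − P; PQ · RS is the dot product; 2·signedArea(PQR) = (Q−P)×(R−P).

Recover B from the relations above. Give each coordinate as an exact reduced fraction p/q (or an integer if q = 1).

B = (563/591, 1375/1182)

1. B_x = 563/591  [2·signedArea(BCF) = 13846/591 ∩ BG · CD = -124339/2364]
2. B_y = 1375/1182  [2·signedArea(BCF) = 13846/591 ∩ BG · CD = -124339/2364]
   → B = (563/591, 1375/1182)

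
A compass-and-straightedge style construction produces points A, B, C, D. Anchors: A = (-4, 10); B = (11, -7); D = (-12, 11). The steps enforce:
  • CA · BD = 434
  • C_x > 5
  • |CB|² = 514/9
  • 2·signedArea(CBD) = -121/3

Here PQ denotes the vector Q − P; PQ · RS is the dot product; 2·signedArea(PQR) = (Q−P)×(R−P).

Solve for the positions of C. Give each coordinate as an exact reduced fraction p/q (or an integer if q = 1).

C = (6, -4/3)

1. C_x = 6  [2·signedArea(CBD) = -121/3 ∩ CA · BD = 434]
2. C_y = -4/3  [2·signedArea(CBD) = -121/3 ∩ CA · BD = 434]
   → C = (6, -4/3)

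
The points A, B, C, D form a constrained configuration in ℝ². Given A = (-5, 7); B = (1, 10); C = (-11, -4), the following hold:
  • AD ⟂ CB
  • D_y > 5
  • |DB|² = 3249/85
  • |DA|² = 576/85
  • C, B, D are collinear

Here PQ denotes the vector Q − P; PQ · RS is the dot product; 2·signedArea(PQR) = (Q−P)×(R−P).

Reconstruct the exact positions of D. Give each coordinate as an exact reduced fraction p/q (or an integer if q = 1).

1. D_x = -257/85  [C, B, D are collinear ∩ AD ⟂ CB]
2. D_y = 451/85  [C, B, D are collinear ∩ AD ⟂ CB]
   → D = (-257/85, 451/85)

D = (-257/85, 451/85)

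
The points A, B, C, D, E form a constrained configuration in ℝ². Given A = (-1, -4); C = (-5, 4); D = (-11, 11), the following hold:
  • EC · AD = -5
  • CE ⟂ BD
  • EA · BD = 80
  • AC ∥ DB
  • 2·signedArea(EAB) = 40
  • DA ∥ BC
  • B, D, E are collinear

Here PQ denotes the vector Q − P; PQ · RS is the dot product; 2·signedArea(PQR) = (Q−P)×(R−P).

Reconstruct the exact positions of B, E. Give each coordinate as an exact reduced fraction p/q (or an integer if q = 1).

B = (-15, 19)
E = (-7, 3)

1. B_x = -15  [DA ∥ BC ∩ AC ∥ DB]
2. B_y = 19  [DA ∥ BC ∩ AC ∥ DB]
   → B = (-15, 19)
3. E_x = -7  [B, D, E are collinear ∩ CE ⟂ BD]
4. E_y = 3  [B, D, E are collinear ∩ CE ⟂ BD]
   → E = (-7, 3)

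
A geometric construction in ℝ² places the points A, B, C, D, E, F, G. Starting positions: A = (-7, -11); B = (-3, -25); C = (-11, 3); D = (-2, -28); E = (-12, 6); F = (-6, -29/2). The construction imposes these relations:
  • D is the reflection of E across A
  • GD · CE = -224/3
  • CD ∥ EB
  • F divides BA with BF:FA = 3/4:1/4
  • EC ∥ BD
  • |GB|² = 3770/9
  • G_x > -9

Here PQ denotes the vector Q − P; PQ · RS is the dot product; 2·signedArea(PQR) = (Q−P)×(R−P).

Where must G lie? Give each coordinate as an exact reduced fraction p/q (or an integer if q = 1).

G = (-26/3, -16/3)

1. G_x = -26/3  [line 1·x + -3·y + -22/3 = 0 ∩ |GB|² = 3770/9]
2. G_y = -16/3  [line 1·x + -3·y + -22/3 = 0 ∩ |GB|² = 3770/9]
   → G = (-26/3, -16/3)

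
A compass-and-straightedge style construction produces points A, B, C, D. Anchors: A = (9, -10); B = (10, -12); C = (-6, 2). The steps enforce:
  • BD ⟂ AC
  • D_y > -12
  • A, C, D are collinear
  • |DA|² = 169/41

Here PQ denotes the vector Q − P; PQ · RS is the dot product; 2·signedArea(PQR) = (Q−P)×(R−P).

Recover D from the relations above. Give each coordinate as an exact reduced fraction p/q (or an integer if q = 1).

1. D_x = 434/41  [A, C, D are collinear ∩ BD ⟂ AC]
2. D_y = -462/41  [A, C, D are collinear ∩ BD ⟂ AC]
   → D = (434/41, -462/41)

D = (434/41, -462/41)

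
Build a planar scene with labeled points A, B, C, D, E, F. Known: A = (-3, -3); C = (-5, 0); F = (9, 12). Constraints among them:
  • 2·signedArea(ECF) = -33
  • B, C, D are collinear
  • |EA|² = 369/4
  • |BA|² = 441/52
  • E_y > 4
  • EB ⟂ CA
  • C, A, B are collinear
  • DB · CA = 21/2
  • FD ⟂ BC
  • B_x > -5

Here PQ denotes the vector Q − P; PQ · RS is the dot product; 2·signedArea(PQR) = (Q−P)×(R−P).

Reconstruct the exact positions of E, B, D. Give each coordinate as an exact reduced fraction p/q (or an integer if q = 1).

B = (-60/13, -15/26)
D = (-81/13, 24/13)
E = (3, 9/2)

1. E_x = 3  [line -12·x + 14·y + -27 = 0 ∩ |EA|² = 369/4]
2. E_y = 9/2  [line -12·x + 14·y + -27 = 0 ∩ |EA|² = 369/4]
   → E = (3, 9/2)
3. B_x = -60/13  [C, A, B are collinear ∩ EB ⟂ CA]
4. B_y = -15/26  [C, A, B are collinear ∩ EB ⟂ CA]
   → B = (-60/13, -15/26)
5. D_x = -81/13  [B, C, D are collinear ∩ FD ⟂ BC]
6. D_y = 24/13  [B, C, D are collinear ∩ FD ⟂ BC]
   → D = (-81/13, 24/13)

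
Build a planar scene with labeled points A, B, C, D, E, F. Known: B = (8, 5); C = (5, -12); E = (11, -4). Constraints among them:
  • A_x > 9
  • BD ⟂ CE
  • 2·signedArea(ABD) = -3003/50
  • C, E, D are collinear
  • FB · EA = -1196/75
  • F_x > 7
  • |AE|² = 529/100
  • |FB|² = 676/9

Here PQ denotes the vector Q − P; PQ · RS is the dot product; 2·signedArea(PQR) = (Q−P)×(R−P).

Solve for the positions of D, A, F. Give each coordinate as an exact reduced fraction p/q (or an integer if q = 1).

A = (481/50, -146/25)
D = (356/25, 8/25)
F = (8, -11/3)

1. D_x = 356/25  [C, E, D are collinear ∩ BD ⟂ CE]
2. D_y = 8/25  [C, E, D are collinear ∩ BD ⟂ CE]
   → D = (356/25, 8/25)
3. A_x = 481/50  [line 117/25·x + 156/25·y + -429/50 = 0 ∩ |AE|² = 529/100]
4. A_y = -146/25  [line 117/25·x + 156/25·y + -429/50 = 0 ∩ |AE|² = 529/100]
   → A = (481/50, -146/25)
5. F_x = 8  [line 69/50·x + 46/25·y + -322/75 = 0 ∩ |FB|² = 676/9]
6. F_y = -11/3  [line 69/50·x + 46/25·y + -322/75 = 0 ∩ |FB|² = 676/9]
   → F = (8, -11/3)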